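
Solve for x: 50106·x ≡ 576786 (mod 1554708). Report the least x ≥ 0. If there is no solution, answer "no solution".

First find gcd(50106, 1554708):
1554708 = 31·50106 + 1422
50106 = 35·1422 + 336
1422 = 4·336 + 78
336 = 4·78 + 24
78 = 3·24 + 6
24 = 4·6 + 0
gcd = 6 and 6 | 576786, so solutions exist. Divide through by 6: 8351x ≡ 96131 (mod 259118).
Now find 8351⁻¹ mod 259118:
259118 = 31·8351 + 237
8351 = 35·237 + 56
237 = 4·56 + 13
56 = 4·13 + 4
13 = 3·4 + 1
4 = 4·1 + 0
Back-substitute:
1 = 13 − 3·4
1 = −3·56 + 13·13
1 = 13·237 − 55·56
1 = −55·8351 + 1938·237
1 = 1938·259118 − 60133·8351
So 8351·(-60133) ≡ 1 (mod 259118), i.e. 8351⁻¹ ≡ 198985.
Then x ≡ 198985·96131 ≡ 18039 (mod 259118); the smallest non-negative solution is x = 18039.

18039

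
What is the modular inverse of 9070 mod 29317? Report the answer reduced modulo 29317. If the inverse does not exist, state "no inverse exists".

10366

Extended Euclidean algorithm:
29317 = 3×9070 + 2107
9070 = 4×2107 + 642
2107 = 3×642 + 181
642 = 3×181 + 99
181 = 1×99 + 82
99 = 1×82 + 17
82 = 4×17 + 14
17 = 1×14 + 3
14 = 4×3 + 2
3 = 1×2 + 1
2 = 2×1 + 0
Since gcd(9070, 29317) = 1, back-substitute to write 1 as a combination:
1 = 3 − 2
1 = −14 + 5·3
1 = 5·17 − 6·14
1 = −6·82 + 29·17
1 = 29·99 − 35·82
1 = −35·181 + 64·99
1 = 64·642 − 227·181
1 = −227·2107 + 745·642
1 = 745·9070 − 3207·2107
1 = −3207·29317 + 10366·9070
So 9070·10366 ≡ 1 (mod 29317).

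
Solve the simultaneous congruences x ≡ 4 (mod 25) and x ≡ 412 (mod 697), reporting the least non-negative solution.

8079

Write x = 4 + 25·k. Then 25·k ≡ 412 − 4 ≡ 408 (mod 697).
Need 25⁻¹ mod 697. Extended Euclid on (697, 25):
697 = 27·25 + 22
25 = 1·22 + 3
22 = 7·3 + 1
3 = 3·1 + 0
Back-substitute:
1 = 22 − 7·3
1 = −7·25 + 8·22
1 = 8·697 − 223·25
25⁻¹ ≡ 474 (mod 697), so k ≡ 474·408 ≡ 323 (mod 697).
x = 4 + 25·323 = 8079.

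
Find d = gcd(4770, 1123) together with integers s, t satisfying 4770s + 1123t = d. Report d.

1

Euclidean algorithm:
4770 = 4*1123 + 278
1123 = 4*278 + 11
278 = 25*11 + 3
11 = 3*3 + 2
3 = 1*2 + 1
2 = 2*1 + 0
gcd(4770, 1123) = 1.
Working backward:
1 = 3 − 2
1 = −11 + 4·3
1 = 4·278 − 101·11
1 = −101·1123 + 408·278
1 = 408·4770 − 1733·1123
So 1 = (408)·4770 + (-1733)·1123.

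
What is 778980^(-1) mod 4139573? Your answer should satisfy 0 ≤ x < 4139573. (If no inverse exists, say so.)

509425

Run Euclid on (4139573, 778980):
4139573 = 5×778980 + 244673
778980 = 3×244673 + 44961
244673 = 5×44961 + 19868
44961 = 2×19868 + 5225
19868 = 3×5225 + 4193
5225 = 1×4193 + 1032
4193 = 4×1032 + 65
1032 = 15×65 + 57
65 = 1×57 + 8
57 = 7×8 + 1
8 = 8×1 + 0
gcd = 1, so the inverse exists. Back-substitute:
1 = 57 − 7·8
1 = −7·65 + 8·57
1 = 8·1032 − 127·65
1 = −127·4193 + 516·1032
1 = 516·5225 − 643·4193
1 = −643·19868 + 2445·5225
1 = 2445·44961 − 5533·19868
1 = −5533·244673 + 30110·44961
1 = 30110·778980 − 95863·244673
1 = −95863·4139573 + 509425·778980
So 778980·509425 ≡ 1 (mod 4139573).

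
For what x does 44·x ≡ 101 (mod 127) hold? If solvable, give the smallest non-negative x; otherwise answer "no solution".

First find gcd(44, 127):
127 = 2*44 + 39
44 = 1*39 + 5
39 = 7*5 + 4
5 = 1*4 + 1
4 = 4*1 + 0
gcd = 1, so a unique solution mod 127 exists.
Back-substitute for the Bézout coefficients:
1 = 5 − 4
1 = −39 + 8·5
1 = 8·44 − 9·39
1 = −9·127 + 26·44
So 44·(26) ≡ 1 (mod 127), giving 44⁻¹ ≡ 26.
x ≡ 44⁻¹·101 ≡ 26·101 ≡ 86 (mod 127).

86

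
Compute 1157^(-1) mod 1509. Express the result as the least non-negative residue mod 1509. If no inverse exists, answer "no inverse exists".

Extended Euclidean algorithm:
1509 = 1×1157 + 352
1157 = 3×352 + 101
352 = 3×101 + 49
101 = 2×49 + 3
49 = 16×3 + 1
3 = 3×1 + 0
gcd = 1, so the inverse exists. Back-substitute:
1 = 49 − 16·3
1 = −16·101 + 33·49
1 = 33·352 − 115·101
1 = −115·1157 + 378·352
1 = 378·1509 − 493·1157
Hence 1157⁻¹ ≡ -493 ≡ 1016 (mod 1509).

1016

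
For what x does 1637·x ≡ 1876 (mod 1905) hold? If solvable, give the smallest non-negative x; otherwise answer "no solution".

1898

First find gcd(1637, 1905):
1905 = 1×1637 + 268
1637 = 6×268 + 29
268 = 9×29 + 7
29 = 4×7 + 1
7 = 7×1 + 0
gcd = 1, so a unique solution mod 1905 exists.
Back-substitute for the Bézout coefficients:
1 = 29 − 4·7
1 = −4·268 + 37·29
1 = 37·1637 − 226·268
1 = −226·1905 + 263·1637
So 1637·(263) ≡ 1 (mod 1905), giving 1637⁻¹ ≡ 263.
x ≡ 1637⁻¹·1876 ≡ 263·1876 ≡ 1898 (mod 1905).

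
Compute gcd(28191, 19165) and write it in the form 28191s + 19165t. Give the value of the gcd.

1

Repeated division:
28191 = 1×19165 + 9026
19165 = 2×9026 + 1113
9026 = 8×1113 + 122
1113 = 9×122 + 15
122 = 8×15 + 2
15 = 7×2 + 1
2 = 2×1 + 0
gcd(28191, 19165) = 1.
Back-substituting:
1 = 15 − 7·2
1 = −7·122 + 57·15
1 = 57·1113 − 520·122
1 = −520·9026 + 4217·1113
1 = 4217·19165 − 8954·9026
1 = −8954·28191 + 13171·19165
So 1 = (-8954)·28191 + (13171)·19165.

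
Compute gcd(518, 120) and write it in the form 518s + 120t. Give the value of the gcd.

2

Repeated division:
518 = 4·120 + 38
120 = 3·38 + 6
38 = 6·6 + 2
6 = 3·2 + 0
gcd(518, 120) = 2.
Express as a combination:
2 = 38 − 6·6
2 = −6·120 + 19·38
2 = 19·518 − 82·120
So 2 = (19)·518 + (-82)·120.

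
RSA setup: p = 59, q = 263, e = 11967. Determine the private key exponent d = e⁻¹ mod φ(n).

8871

φ(n) = (p−1)(q−1) = 58·262 = 15196.
Need d with 11967·d ≡ 1 (mod 15196). Apply the extended Euclidean algorithm:
15196 = 1*11967 + 3229
11967 = 3*3229 + 2280
3229 = 1*2280 + 949
2280 = 2*949 + 382
949 = 2*382 + 185
382 = 2*185 + 12
185 = 15*12 + 5
12 = 2*5 + 2
5 = 2*2 + 1
2 = 2*1 + 0
Back-substitute:
1 = 5 − 2·2
1 = −2·12 + 5·5
1 = 5·185 − 77·12
1 = −77·382 + 159·185
1 = 159·949 − 395·382
1 = −395·2280 + 949·949
1 = 949·3229 − 1344·2280
1 = −1344·11967 + 4981·3229
1 = 4981·15196 − 6325·11967
So 11967·(-6325) ≡ 1 (mod 15196), hence d ≡ -6325 ≡ 8871 (mod 15196).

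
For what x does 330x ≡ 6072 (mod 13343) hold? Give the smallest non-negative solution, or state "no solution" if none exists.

261

First find gcd(330, 13343):
13343 = 40*330 + 143
330 = 2*143 + 44
143 = 3*44 + 11
44 = 4*11 + 0
gcd = 11 and 11 | 6072, so solutions exist. Divide through by 11: 30x ≡ 552 (mod 1213).
Now find 30⁻¹ mod 1213:
1213 = 40·30 + 13
30 = 2·13 + 4
13 = 3·4 + 1
4 = 4·1 + 0
Back-substitute:
1 = 13 − 3·4
1 = −3·30 + 7·13
1 = 7·1213 − 283·30
So 30·(-283) ≡ 1 (mod 1213), i.e. 30⁻¹ ≡ 930.
Then x ≡ 930·552 ≡ 261 (mod 1213); the smallest non-negative solution is x = 261.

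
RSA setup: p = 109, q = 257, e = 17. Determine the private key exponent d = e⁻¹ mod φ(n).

φ(n) = (p−1)(q−1) = 108·256 = 27648.
Need d with 17·d ≡ 1 (mod 27648). Apply the extended Euclidean algorithm:
27648 = 1626*17 + 6
17 = 2*6 + 5
6 = 1*5 + 1
5 = 5*1 + 0
Back-substitute:
1 = 6 − 5
1 = −17 + 3·6
1 = 3·27648 − 4879·17
So 17·(-4879) ≡ 1 (mod 27648), hence d ≡ -4879 ≡ 22769 (mod 27648).

22769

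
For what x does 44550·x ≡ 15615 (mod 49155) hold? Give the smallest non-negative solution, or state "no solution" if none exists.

First find gcd(44550, 49155):
49155 = 1×44550 + 4605
44550 = 9×4605 + 3105
4605 = 1×3105 + 1500
3105 = 2×1500 + 105
1500 = 14×105 + 30
105 = 3×30 + 15
30 = 2×15 + 0
gcd = 15 and 15 | 15615, so solutions exist. Divide through by 15: 2970x ≡ 1041 (mod 3277).
Now find 2970⁻¹ mod 3277:
3277 = 1·2970 + 307
2970 = 9·307 + 207
307 = 1·207 + 100
207 = 2·100 + 7
100 = 14·7 + 2
7 = 3·2 + 1
2 = 2·1 + 0
Back-substitute:
1 = 7 − 3·2
1 = −3·100 + 43·7
1 = 43·207 − 89·100
1 = −89·307 + 132·207
1 = 132·2970 − 1277·307
1 = −1277·3277 + 1409·2970
So 2970⁻¹ ≡ 1409 (mod 3277).
Then x ≡ 1409·1041 ≡ 1950 (mod 3277); the smallest non-negative solution is x = 1950.

1950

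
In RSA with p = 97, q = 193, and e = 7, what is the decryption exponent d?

φ(n) = (p−1)(q−1) = 96·192 = 18432.
Need d with 7·d ≡ 1 (mod 18432). Apply the extended Euclidean algorithm:
18432 = 2633*7 + 1
7 = 7*1 + 0
Back-substitute:
1 = 18432 − 2633·7
So 7·(-2633) ≡ 1 (mod 18432), hence d ≡ -2633 ≡ 15799 (mod 18432).

15799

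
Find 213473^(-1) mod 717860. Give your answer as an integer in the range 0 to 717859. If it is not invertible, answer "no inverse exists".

Euclidean algorithm on 717860, 213473:
717860 = 3*213473 + 77441
213473 = 2*77441 + 58591
77441 = 1*58591 + 18850
58591 = 3*18850 + 2041
18850 = 9*2041 + 481
2041 = 4*481 + 117
481 = 4*117 + 13
117 = 9*13 + 0
gcd(213473, 717860) = 13 ≠ 1, so 213473 has no multiplicative inverse modulo 717860.

no inverse exists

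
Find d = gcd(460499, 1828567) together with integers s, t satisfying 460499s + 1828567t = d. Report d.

Euclidean algorithm:
1828567 = 3×460499 + 447070
460499 = 1×447070 + 13429
447070 = 33×13429 + 3913
13429 = 3×3913 + 1690
3913 = 2×1690 + 533
1690 = 3×533 + 91
533 = 5×91 + 78
91 = 1×78 + 13
78 = 6×13 + 0
gcd(460499, 1828567) = 13.
Back-substituting:
13 = 91 − 78
13 = −533 + 6·91
13 = 6·1690 − 19·533
13 = −19·3913 + 44·1690
13 = 44·13429 − 151·3913
13 = −151·447070 + 5027·13429
13 = 5027·460499 − 5178·447070
13 = −5178·1828567 + 20561·460499
So 13 = (-5178)·1828567 + (20561)·460499.

13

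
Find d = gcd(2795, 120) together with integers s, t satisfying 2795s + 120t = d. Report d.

Repeated division:
2795 = 23*120 + 35
120 = 3*35 + 15
35 = 2*15 + 5
15 = 3*5 + 0
gcd(2795, 120) = 5.
Express as a combination:
5 = 35 − 2·15
5 = −2·120 + 7·35
5 = 7·2795 − 163·120
So 5 = (7)·2795 + (-163)·120.

5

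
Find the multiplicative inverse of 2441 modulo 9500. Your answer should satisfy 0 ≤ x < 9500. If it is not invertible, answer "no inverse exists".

Run Euclid on (9500, 2441):
9500 = 3*2441 + 2177
2441 = 1*2177 + 264
2177 = 8*264 + 65
264 = 4*65 + 4
65 = 16*4 + 1
4 = 4*1 + 0
gcd = 1, so the inverse exists. Back-substitute:
1 = 65 − 16·4
1 = −16·264 + 65·65
1 = 65·2177 − 536·264
1 = −536·2441 + 601·2177
1 = 601·9500 − 2339·2441
Thus 2441·(-2339) ≡ 1 (mod 9500); reducing, -2339 mod 9500 = 7161.

7161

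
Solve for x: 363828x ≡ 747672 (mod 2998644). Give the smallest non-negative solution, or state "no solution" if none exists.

First find gcd(363828, 2998644):
2998644 = 8*363828 + 88020
363828 = 4*88020 + 11748
88020 = 7*11748 + 5784
11748 = 2*5784 + 180
5784 = 32*180 + 24
180 = 7*24 + 12
24 = 2*12 + 0
gcd = 12 and 12 | 747672, so solutions exist. Divide through by 12: 30319x ≡ 62306 (mod 249887).
Now find 30319⁻¹ mod 249887:
249887 = 8×30319 + 7335
30319 = 4×7335 + 979
7335 = 7×979 + 482
979 = 2×482 + 15
482 = 32×15 + 2
15 = 7×2 + 1
2 = 2×1 + 0
Back-substitute:
1 = 15 − 7·2
1 = −7·482 + 225·15
1 = 225·979 − 457·482
1 = −457·7335 + 3424·979
1 = 3424·30319 − 14153·7335
1 = −14153·249887 + 116648·30319
So 30319⁻¹ ≡ 116648 (mod 249887).
Then x ≡ 116648·62306 ≡ 156780 (mod 249887); the smallest non-negative solution is x = 156780.

156780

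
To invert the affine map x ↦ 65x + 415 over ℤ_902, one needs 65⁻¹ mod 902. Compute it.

791

Extended Euclidean algorithm:
902 = 13·65 + 57
65 = 1·57 + 8
57 = 7·8 + 1
8 = 8·1 + 0
Since gcd(65, 902) = 1, back-substitute to write 1 as a combination:
1 = 57 − 7·8
1 = −7·65 + 8·57
1 = 8·902 − 111·65
Hence 65⁻¹ ≡ -111 ≡ 791 (mod 902).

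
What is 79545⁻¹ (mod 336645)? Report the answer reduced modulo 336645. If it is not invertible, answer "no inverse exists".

no inverse exists

Compute gcd(79545, 336645):
336645 = 4·79545 + 18465
79545 = 4·18465 + 5685
18465 = 3·5685 + 1410
5685 = 4·1410 + 45
1410 = 31·45 + 15
45 = 3·15 + 0
Since gcd = 15 > 1, 79545 is not a unit mod 336645.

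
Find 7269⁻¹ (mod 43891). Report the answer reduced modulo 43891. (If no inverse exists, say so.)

34067

Run Euclid on (43891, 7269):
43891 = 6*7269 + 277
7269 = 26*277 + 67
277 = 4*67 + 9
67 = 7*9 + 4
9 = 2*4 + 1
4 = 4*1 + 0
gcd = 1, so the inverse exists. Back-substitute:
1 = 9 − 2·4
1 = −2·67 + 15·9
1 = 15·277 − 62·67
1 = −62·7269 + 1627·277
1 = 1627·43891 − 9824·7269
Thus 7269·(-9824) ≡ 1 (mod 43891); reducing, -9824 mod 43891 = 34067.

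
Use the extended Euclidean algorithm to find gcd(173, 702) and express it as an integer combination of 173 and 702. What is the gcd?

Apply Euclid's algorithm to 702 and 173:
702 = 4×173 + 10
173 = 17×10 + 3
10 = 3×3 + 1
3 = 3×1 + 0
gcd(173, 702) = 1.
Back-substituting:
1 = 10 − 3·3
1 = −3·173 + 52·10
1 = 52·702 − 211·173
So 1 = (52)·702 + (-211)·173.

1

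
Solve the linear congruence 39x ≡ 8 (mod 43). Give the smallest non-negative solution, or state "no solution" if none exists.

41

First find gcd(39, 43):
43 = 1·39 + 4
39 = 9·4 + 3
4 = 1·3 + 1
3 = 3·1 + 0
gcd = 1, so a unique solution mod 43 exists.
Back-substitute for the Bézout coefficients:
1 = 4 − 3
1 = −39 + 10·4
1 = 10·43 − 11·39
So 39·(-11) ≡ 1 (mod 43), giving 39⁻¹ ≡ 32.
x ≡ 39⁻¹·8 ≡ 32·8 ≡ 41 (mod 43).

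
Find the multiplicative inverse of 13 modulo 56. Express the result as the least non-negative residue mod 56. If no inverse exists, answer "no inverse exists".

13

Run Euclid on (56, 13):
56 = 4×13 + 4
13 = 3×4 + 1
4 = 4×1 + 0
Since gcd(13, 56) = 1, back-substitute to write 1 as a combination:
1 = 13 − 3·4
1 = −3·56 + 13·13
So 13·13 ≡ 1 (mod 56).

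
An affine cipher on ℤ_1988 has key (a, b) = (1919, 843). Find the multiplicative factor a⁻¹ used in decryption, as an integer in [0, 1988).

1527

Run Euclid on (1988, 1919):
1988 = 1×1919 + 69
1919 = 27×69 + 56
69 = 1×56 + 13
56 = 4×13 + 4
13 = 3×4 + 1
4 = 4×1 + 0
The gcd is 1. Working backward:
1 = 13 − 3·4
1 = −3·56 + 13·13
1 = 13·69 − 16·56
1 = −16·1919 + 445·69
1 = 445·1988 − 461·1919
So 1919·(-461) ≡ 1 (mod 1988), and -461 ≡ 1527 (mod 1988).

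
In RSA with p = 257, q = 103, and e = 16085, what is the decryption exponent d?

φ(n) = (p−1)(q−1) = 256·102 = 26112.
Need d with 16085·d ≡ 1 (mod 26112). Apply the extended Euclidean algorithm:
26112 = 1*16085 + 10027
16085 = 1*10027 + 6058
10027 = 1*6058 + 3969
6058 = 1*3969 + 2089
3969 = 1*2089 + 1880
2089 = 1*1880 + 209
1880 = 8*209 + 208
209 = 1*208 + 1
208 = 208*1 + 0
Back-substitute:
1 = 209 − 208
1 = −1880 + 9·209
1 = 9·2089 − 10·1880
1 = −10·3969 + 19·2089
1 = 19·6058 − 29·3969
1 = −29·10027 + 48·6058
1 = 48·16085 − 77·10027
1 = −77·26112 + 125·16085
So 16085·125 ≡ 1 (mod 26112), hence d = 125.

125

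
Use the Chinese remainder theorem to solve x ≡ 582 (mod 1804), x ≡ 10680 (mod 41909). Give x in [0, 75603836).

Write x = 582 + 1804·k. Then 1804·k ≡ 10680 − 582 ≡ 10098 (mod 41909).
Need 1804⁻¹ mod 41909. Extended Euclid on (41909, 1804):
41909 = 23*1804 + 417
1804 = 4*417 + 136
417 = 3*136 + 9
136 = 15*9 + 1
9 = 9*1 + 0
Back-substitute:
1 = 136 − 15·9
1 = −15·417 + 46·136
1 = 46·1804 − 199·417
1 = −199·41909 + 4623·1804
1804⁻¹ ≡ 4623 (mod 41909), so k ≡ 4623·10098 ≡ 38337 (mod 41909).
x = 582 + 1804·38337 = 69160530.

69160530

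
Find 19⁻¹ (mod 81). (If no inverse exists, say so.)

Run Euclid on (81, 19):
81 = 4·19 + 5
19 = 3·5 + 4
5 = 1·4 + 1
4 = 4·1 + 0
Since gcd(19, 81) = 1, back-substitute to write 1 as a combination:
1 = 5 − 4
1 = −19 + 4·5
1 = 4·81 − 17·19
Thus 19·(-17) ≡ 1 (mod 81); reducing, -17 mod 81 = 64.

64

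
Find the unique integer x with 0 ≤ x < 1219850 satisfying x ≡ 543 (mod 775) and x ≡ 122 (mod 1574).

Write x = 543 + 775·k. Then 775·k ≡ 122 − 543 ≡ 1153 (mod 1574).
Need 775⁻¹ mod 1574. Extended Euclid on (1574, 775):
1574 = 2*775 + 24
775 = 32*24 + 7
24 = 3*7 + 3
7 = 2*3 + 1
3 = 3*1 + 0
Back-substitute:
1 = 7 − 2·3
1 = −2·24 + 7·7
1 = 7·775 − 226·24
1 = −226·1574 + 459·775
775⁻¹ ≡ 459 (mod 1574), so k ≡ 459·1153 ≡ 363 (mod 1574).
x = 543 + 775·363 = 281868.

281868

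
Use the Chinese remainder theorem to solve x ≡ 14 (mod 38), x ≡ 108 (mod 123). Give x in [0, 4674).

4536

Write x = 14 + 38·k. Then 38·k ≡ 108 − 14 ≡ 94 (mod 123).
Need 38⁻¹ mod 123. Extended Euclid on (123, 38):
123 = 3*38 + 9
38 = 4*9 + 2
9 = 4*2 + 1
2 = 2*1 + 0
Back-substitute:
1 = 9 − 4·2
1 = −4·38 + 17·9
1 = 17·123 − 55·38
38⁻¹ ≡ 68 (mod 123), so k ≡ 68·94 ≡ 119 (mod 123).
x = 14 + 38·119 = 4536.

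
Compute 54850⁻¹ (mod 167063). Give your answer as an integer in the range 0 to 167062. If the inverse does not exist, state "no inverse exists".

118400

gcd(167063, 54850) by repeated division:
167063 = 3*54850 + 2513
54850 = 21*2513 + 2077
2513 = 1*2077 + 436
2077 = 4*436 + 333
436 = 1*333 + 103
333 = 3*103 + 24
103 = 4*24 + 7
24 = 3*7 + 3
7 = 2*3 + 1
3 = 3*1 + 0
gcd = 1, so the inverse exists. Back-substitute:
1 = 7 − 2·3
1 = −2·24 + 7·7
1 = 7·103 − 30·24
1 = −30·333 + 97·103
1 = 97·436 − 127·333
1 = −127·2077 + 605·436
1 = 605·2513 − 732·2077
1 = −732·54850 + 15977·2513
1 = 15977·167063 − 48663·54850
Hence 54850⁻¹ ≡ -48663 ≡ 118400 (mod 167063).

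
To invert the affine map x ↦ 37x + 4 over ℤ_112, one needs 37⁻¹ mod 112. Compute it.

Apply the Euclidean algorithm to 112 and 37:
112 = 3·37 + 1
37 = 37·1 + 0
Since gcd(37, 112) = 1, back-substitute to write 1 as a combination:
1 = 112 − 3·37
So 37·(-3) ≡ 1 (mod 112), and -3 ≡ 109 (mod 112).

109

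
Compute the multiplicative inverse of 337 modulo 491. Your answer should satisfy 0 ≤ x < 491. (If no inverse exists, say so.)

271

gcd(491, 337) by repeated division:
491 = 1·337 + 154
337 = 2·154 + 29
154 = 5·29 + 9
29 = 3·9 + 2
9 = 4·2 + 1
2 = 2·1 + 0
The gcd is 1. Working backward:
1 = 9 − 4·2
1 = −4·29 + 13·9
1 = 13·154 − 69·29
1 = −69·337 + 151·154
1 = 151·491 − 220·337
So 337·(-220) ≡ 1 (mod 491), and -220 ≡ 271 (mod 491).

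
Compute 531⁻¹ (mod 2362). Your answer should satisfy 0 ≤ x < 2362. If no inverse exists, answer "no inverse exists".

129

Run Euclid on (2362, 531):
2362 = 4·531 + 238
531 = 2·238 + 55
238 = 4·55 + 18
55 = 3·18 + 1
18 = 18·1 + 0
gcd = 1, so the inverse exists. Back-substitute:
1 = 55 − 3·18
1 = −3·238 + 13·55
1 = 13·531 − 29·238
1 = −29·2362 + 129·531
So 531·129 ≡ 1 (mod 2362).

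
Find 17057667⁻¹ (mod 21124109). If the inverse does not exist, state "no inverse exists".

18173959

Extended Euclidean algorithm:
21124109 = 1×17057667 + 4066442
17057667 = 4×4066442 + 791899
4066442 = 5×791899 + 106947
791899 = 7×106947 + 43270
106947 = 2×43270 + 20407
43270 = 2×20407 + 2456
20407 = 8×2456 + 759
2456 = 3×759 + 179
759 = 4×179 + 43
179 = 4×43 + 7
43 = 6×7 + 1
7 = 7×1 + 0
The gcd is 1. Working backward:
1 = 43 − 6·7
1 = −6·179 + 25·43
1 = 25·759 − 106·179
1 = −106·2456 + 343·759
1 = 343·20407 − 2850·2456
1 = −2850·43270 + 6043·20407
1 = 6043·106947 − 14936·43270
1 = −14936·791899 + 110595·106947
1 = 110595·4066442 − 567911·791899
1 = −567911·17057667 + 2382239·4066442
1 = 2382239·21124109 − 2950150·17057667
Thus 17057667·(-2950150) ≡ 1 (mod 21124109); reducing, -2950150 mod 21124109 = 18173959.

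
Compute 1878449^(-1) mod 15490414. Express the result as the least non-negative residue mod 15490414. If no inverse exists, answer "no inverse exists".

3012421

Apply the Euclidean algorithm to 15490414 and 1878449:
15490414 = 8·1878449 + 462822
1878449 = 4·462822 + 27161
462822 = 17·27161 + 1085
27161 = 25·1085 + 36
1085 = 30·36 + 5
36 = 7·5 + 1
5 = 5·1 + 0
Since gcd(1878449, 15490414) = 1, back-substitute to write 1 as a combination:
1 = 36 − 7·5
1 = −7·1085 + 211·36
1 = 211·27161 − 5282·1085
1 = −5282·462822 + 90005·27161
1 = 90005·1878449 − 365302·462822
1 = −365302·15490414 + 3012421·1878449
So 1878449·3012421 ≡ 1 (mod 15490414).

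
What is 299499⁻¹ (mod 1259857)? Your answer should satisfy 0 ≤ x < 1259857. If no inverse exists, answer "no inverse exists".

261967

Apply the Euclidean algorithm to 1259857 and 299499:
1259857 = 4·299499 + 61861
299499 = 4·61861 + 52055
61861 = 1·52055 + 9806
52055 = 5·9806 + 3025
9806 = 3·3025 + 731
3025 = 4·731 + 101
731 = 7·101 + 24
101 = 4·24 + 5
24 = 4·5 + 4
5 = 1·4 + 1
4 = 4·1 + 0
gcd = 1, so the inverse exists. Back-substitute:
1 = 5 − 4
1 = −24 + 5·5
1 = 5·101 − 21·24
1 = −21·731 + 152·101
1 = 152·3025 − 629·731
1 = −629·9806 + 2039·3025
1 = 2039·52055 − 10824·9806
1 = −10824·61861 + 12863·52055
1 = 12863·299499 − 62276·61861
1 = −62276·1259857 + 261967·299499
So 299499·261967 ≡ 1 (mod 1259857).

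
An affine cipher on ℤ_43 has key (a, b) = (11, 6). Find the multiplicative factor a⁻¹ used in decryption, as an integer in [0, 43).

Run Euclid on (43, 11):
43 = 3*11 + 10
11 = 1*10 + 1
10 = 10*1 + 0
gcd = 1, so the inverse exists. Back-substitute:
1 = 11 − 10
1 = −43 + 4·11
So 11·4 ≡ 1 (mod 43).

4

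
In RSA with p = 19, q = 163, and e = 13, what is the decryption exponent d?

673

φ(n) = (p−1)(q−1) = 18·162 = 2916.
Need d with 13·d ≡ 1 (mod 2916). Apply the extended Euclidean algorithm:
2916 = 224×13 + 4
13 = 3×4 + 1
4 = 4×1 + 0
Back-substitute:
1 = 13 − 3·4
1 = −3·2916 + 673·13
So 13·673 ≡ 1 (mod 2916), hence d = 673.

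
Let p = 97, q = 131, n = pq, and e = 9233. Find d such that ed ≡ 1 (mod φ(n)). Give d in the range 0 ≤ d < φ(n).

φ(n) = (p−1)(q−1) = 96·130 = 12480.
Need d with 9233·d ≡ 1 (mod 12480). Apply the extended Euclidean algorithm:
12480 = 1×9233 + 3247
9233 = 2×3247 + 2739
3247 = 1×2739 + 508
2739 = 5×508 + 199
508 = 2×199 + 110
199 = 1×110 + 89
110 = 1×89 + 21
89 = 4×21 + 5
21 = 4×5 + 1
5 = 5×1 + 0
Back-substitute:
1 = 21 − 4·5
1 = −4·89 + 17·21
1 = 17·110 − 21·89
1 = −21·199 + 38·110
1 = 38·508 − 97·199
1 = −97·2739 + 523·508
1 = 523·3247 − 620·2739
1 = −620·9233 + 1763·3247
1 = 1763·12480 − 2383·9233
So 9233·(-2383) ≡ 1 (mod 12480), hence d ≡ -2383 ≡ 10097 (mod 12480).

10097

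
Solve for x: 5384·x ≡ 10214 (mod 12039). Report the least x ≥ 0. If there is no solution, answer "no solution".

10981

First find gcd(5384, 12039):
12039 = 2×5384 + 1271
5384 = 4×1271 + 300
1271 = 4×300 + 71
300 = 4×71 + 16
71 = 4×16 + 7
16 = 2×7 + 2
7 = 3×2 + 1
2 = 2×1 + 0
gcd = 1, so a unique solution mod 12039 exists.
Back-substitute for the Bézout coefficients:
1 = 7 − 3·2
1 = −3·16 + 7·7
1 = 7·71 − 31·16
1 = −31·300 + 131·71
1 = 131·1271 − 555·300
1 = −555·5384 + 2351·1271
1 = 2351·12039 − 5257·5384
So 5384·(-5257) ≡ 1 (mod 12039), giving 5384⁻¹ ≡ 6782.
x ≡ 5384⁻¹·10214 ≡ 6782·10214 ≡ 10981 (mod 12039).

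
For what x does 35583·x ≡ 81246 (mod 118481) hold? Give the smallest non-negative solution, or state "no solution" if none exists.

85679

First find gcd(35583, 118481):
118481 = 3×35583 + 11732
35583 = 3×11732 + 387
11732 = 30×387 + 122
387 = 3×122 + 21
122 = 5×21 + 17
21 = 1×17 + 4
17 = 4×4 + 1
4 = 4×1 + 0
gcd = 1, so a unique solution mod 118481 exists.
Back-substitute for the Bézout coefficients:
1 = 17 − 4·4
1 = −4·21 + 5·17
1 = 5·122 − 29·21
1 = −29·387 + 92·122
1 = 92·11732 − 2789·387
1 = −2789·35583 + 8459·11732
1 = 8459·118481 − 28166·35583
So 35583·(-28166) ≡ 1 (mod 118481), giving 35583⁻¹ ≡ 90315.
x ≡ 35583⁻¹·81246 ≡ 90315·81246 ≡ 85679 (mod 118481).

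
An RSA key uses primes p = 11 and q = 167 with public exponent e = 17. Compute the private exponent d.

293

φ(n) = (p−1)(q−1) = 10·166 = 1660.
Need d with 17·d ≡ 1 (mod 1660). Apply the extended Euclidean algorithm:
1660 = 97×17 + 11
17 = 1×11 + 6
11 = 1×6 + 5
6 = 1×5 + 1
5 = 5×1 + 0
Back-substitute:
1 = 6 − 5
1 = −11 + 2·6
1 = 2·17 − 3·11
1 = −3·1660 + 293·17
So 17·293 ≡ 1 (mod 1660), hence d = 293.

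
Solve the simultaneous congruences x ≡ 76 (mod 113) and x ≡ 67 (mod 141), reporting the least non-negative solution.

Write x = 76 + 113·k. Then 113·k ≡ 67 − 76 ≡ 132 (mod 141).
Need 113⁻¹ mod 141. Extended Euclid on (141, 113):
141 = 1*113 + 28
113 = 4*28 + 1
28 = 28*1 + 0
Back-substitute:
1 = 113 − 4·28
1 = −4·141 + 5·113
113⁻¹ ≡ 5 (mod 141), so k ≡ 5·132 ≡ 96 (mod 141).
x = 76 + 113·96 = 10924.

10924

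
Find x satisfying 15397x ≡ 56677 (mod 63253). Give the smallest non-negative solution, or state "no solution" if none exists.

First find gcd(15397, 63253):
63253 = 4×15397 + 1665
15397 = 9×1665 + 412
1665 = 4×412 + 17
412 = 24×17 + 4
17 = 4×4 + 1
4 = 4×1 + 0
gcd = 1, so a unique solution mod 63253 exists.
Back-substitute for the Bézout coefficients:
1 = 17 − 4·4
1 = −4·412 + 97·17
1 = 97·1665 − 392·412
1 = −392·15397 + 3625·1665
1 = 3625·63253 − 14892·15397
So 15397·(-14892) ≡ 1 (mod 63253), giving 15397⁻¹ ≡ 48361.
x ≡ 15397⁻¹·56677 ≡ 48361·56677 ≡ 14148 (mod 63253).

14148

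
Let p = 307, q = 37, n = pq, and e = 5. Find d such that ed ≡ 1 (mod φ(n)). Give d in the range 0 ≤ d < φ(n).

φ(n) = (p−1)(q−1) = 306·36 = 11016.
Need d with 5·d ≡ 1 (mod 11016). Apply the extended Euclidean algorithm:
11016 = 2203*5 + 1
5 = 5*1 + 0
Back-substitute:
1 = 11016 − 2203·5
So 5·(-2203) ≡ 1 (mod 11016), hence d ≡ -2203 ≡ 8813 (mod 11016).

8813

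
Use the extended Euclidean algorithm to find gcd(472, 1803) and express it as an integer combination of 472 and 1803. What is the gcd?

Apply Euclid's algorithm to 1803 and 472:
1803 = 3·472 + 387
472 = 1·387 + 85
387 = 4·85 + 47
85 = 1·47 + 38
47 = 1·38 + 9
38 = 4·9 + 2
9 = 4·2 + 1
2 = 2·1 + 0
gcd(472, 1803) = 1.
Working backward:
1 = 9 − 4·2
1 = −4·38 + 17·9
1 = 17·47 − 21·38
1 = −21·85 + 38·47
1 = 38·387 − 173·85
1 = −173·472 + 211·387
1 = 211·1803 − 806·472
So 1 = (211)·1803 + (-806)·472.

1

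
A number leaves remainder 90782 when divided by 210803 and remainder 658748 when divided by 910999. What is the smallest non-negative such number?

Write x = 90782 + 210803·k. Then 210803·k ≡ 658748 − 90782 ≡ 567966 (mod 910999).
Need 210803⁻¹ mod 910999. Extended Euclid on (910999, 210803):
910999 = 4×210803 + 67787
210803 = 3×67787 + 7442
67787 = 9×7442 + 809
7442 = 9×809 + 161
809 = 5×161 + 4
161 = 40×4 + 1
4 = 4×1 + 0
Back-substitute:
1 = 161 − 40·4
1 = −40·809 + 201·161
1 = 201·7442 − 1849·809
1 = −1849·67787 + 16842·7442
1 = 16842·210803 − 52375·67787
1 = −52375·910999 + 226342·210803
210803⁻¹ ≡ 226342 (mod 910999), so k ≡ 226342·567966 ≡ 758485 (mod 910999).
x = 90782 + 210803·758485 = 159891004237.

159891004237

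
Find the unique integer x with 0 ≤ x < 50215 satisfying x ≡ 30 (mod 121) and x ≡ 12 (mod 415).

2087

Write x = 30 + 121·k. Then 121·k ≡ 12 − 30 ≡ 397 (mod 415).
Need 121⁻¹ mod 415. Extended Euclid on (415, 121):
415 = 3×121 + 52
121 = 2×52 + 17
52 = 3×17 + 1
17 = 17×1 + 0
Back-substitute:
1 = 52 − 3·17
1 = −3·121 + 7·52
1 = 7·415 − 24·121
121⁻¹ ≡ 391 (mod 415), so k ≡ 391·397 ≡ 17 (mod 415).
x = 30 + 121·17 = 2087.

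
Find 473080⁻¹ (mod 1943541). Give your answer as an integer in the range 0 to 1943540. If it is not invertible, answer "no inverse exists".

Apply the Euclidean algorithm to 1943541 and 473080:
1943541 = 4·473080 + 51221
473080 = 9·51221 + 12091
51221 = 4·12091 + 2857
12091 = 4·2857 + 663
2857 = 4·663 + 205
663 = 3·205 + 48
205 = 4·48 + 13
48 = 3·13 + 9
13 = 1·9 + 4
9 = 2·4 + 1
4 = 4·1 + 0
Since gcd(473080, 1943541) = 1, back-substitute to write 1 as a combination:
1 = 9 − 2·4
1 = −2·13 + 3·9
1 = 3·48 − 11·13
1 = −11·205 + 47·48
1 = 47·663 − 152·205
1 = −152·2857 + 655·663
1 = 655·12091 − 2772·2857
1 = −2772·51221 + 11743·12091
1 = 11743·473080 − 108459·51221
1 = −108459·1943541 + 445579·473080
So 473080·445579 ≡ 1 (mod 1943541).

445579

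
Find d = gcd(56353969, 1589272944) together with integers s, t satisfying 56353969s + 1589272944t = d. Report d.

Euclidean algorithm:
1589272944 = 28*56353969 + 11361812
56353969 = 4*11361812 + 10906721
11361812 = 1*10906721 + 455091
10906721 = 23*455091 + 439628
455091 = 1*439628 + 15463
439628 = 28*15463 + 6664
15463 = 2*6664 + 2135
6664 = 3*2135 + 259
2135 = 8*259 + 63
259 = 4*63 + 7
63 = 9*7 + 0
gcd(56353969, 1589272944) = 7.
Express as a combination:
7 = 259 − 4·63
7 = −4·2135 + 33·259
7 = 33·6664 − 103·2135
7 = −103·15463 + 239·6664
7 = 239·439628 − 6795·15463
7 = −6795·455091 + 7034·439628
7 = 7034·10906721 − 168577·455091
7 = −168577·11361812 + 175611·10906721
7 = 175611·56353969 − 871021·11361812
7 = −871021·1589272944 + 24564199·56353969
So 7 = (-871021)·1589272944 + (24564199)·56353969.

7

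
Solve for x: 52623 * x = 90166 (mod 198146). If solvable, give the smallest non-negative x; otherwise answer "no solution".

First find gcd(52623, 198146):
198146 = 3*52623 + 40277
52623 = 1*40277 + 12346
40277 = 3*12346 + 3239
12346 = 3*3239 + 2629
3239 = 1*2629 + 610
2629 = 4*610 + 189
610 = 3*189 + 43
189 = 4*43 + 17
43 = 2*17 + 9
17 = 1*9 + 8
9 = 1*8 + 1
8 = 8*1 + 0
gcd = 1, so a unique solution mod 198146 exists.
Back-substitute for the Bézout coefficients:
1 = 9 − 8
1 = −17 + 2·9
1 = 2·43 − 5·17
1 = −5·189 + 22·43
1 = 22·610 − 71·189
1 = −71·2629 + 306·610
1 = 306·3239 − 377·2629
1 = −377·12346 + 1437·3239
1 = 1437·40277 − 4688·12346
1 = −4688·52623 + 6125·40277
1 = 6125·198146 − 23063·52623
So 52623·(-23063) ≡ 1 (mod 198146), giving 52623⁻¹ ≡ 175083.
x ≡ 52623⁻¹·90166 ≡ 175083·90166 ≡ 43812 (mod 198146).

43812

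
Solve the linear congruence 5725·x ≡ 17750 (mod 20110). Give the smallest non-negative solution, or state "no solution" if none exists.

530

First find gcd(5725, 20110):
20110 = 3×5725 + 2935
5725 = 1×2935 + 2790
2935 = 1×2790 + 145
2790 = 19×145 + 35
145 = 4×35 + 5
35 = 7×5 + 0
gcd = 5 and 5 | 17750, so solutions exist. Divide through by 5: 1145x ≡ 3550 (mod 4022).
Now find 1145⁻¹ mod 4022:
4022 = 3*1145 + 587
1145 = 1*587 + 558
587 = 1*558 + 29
558 = 19*29 + 7
29 = 4*7 + 1
7 = 7*1 + 0
Back-substitute:
1 = 29 − 4·7
1 = −4·558 + 77·29
1 = 77·587 − 81·558
1 = −81·1145 + 158·587
1 = 158·4022 − 555·1145
So 1145·(-555) ≡ 1 (mod 4022), i.e. 1145⁻¹ ≡ 3467.
Then x ≡ 3467·3550 ≡ 530 (mod 4022); the smallest non-negative solution is x = 530.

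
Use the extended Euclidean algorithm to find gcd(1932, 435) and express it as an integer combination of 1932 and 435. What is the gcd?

3

Euclidean algorithm:
1932 = 4*435 + 192
435 = 2*192 + 51
192 = 3*51 + 39
51 = 1*39 + 12
39 = 3*12 + 3
12 = 4*3 + 0
gcd(1932, 435) = 3.
Working backward:
3 = 39 − 3·12
3 = −3·51 + 4·39
3 = 4·192 − 15·51
3 = −15·435 + 34·192
3 = 34·1932 − 151·435
So 3 = (34)·1932 + (-151)·435.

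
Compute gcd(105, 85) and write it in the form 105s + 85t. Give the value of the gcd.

Repeated division:
105 = 1*85 + 20
85 = 4*20 + 5
20 = 4*5 + 0
gcd(105, 85) = 5.
Back-substituting:
5 = 85 − 4·20
5 = −4·105 + 5·85
So 5 = (-4)·105 + (5)·85.

5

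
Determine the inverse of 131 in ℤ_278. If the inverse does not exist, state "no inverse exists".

Run Euclid on (278, 131):
278 = 2×131 + 16
131 = 8×16 + 3
16 = 5×3 + 1
3 = 3×1 + 0
The gcd is 1. Working backward:
1 = 16 − 5·3
1 = −5·131 + 41·16
1 = 41·278 − 87·131
Hence 131⁻¹ ≡ -87 ≡ 191 (mod 278).

191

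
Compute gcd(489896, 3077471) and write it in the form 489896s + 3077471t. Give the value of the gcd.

1

Repeated division:
3077471 = 6·489896 + 138095
489896 = 3·138095 + 75611
138095 = 1·75611 + 62484
75611 = 1·62484 + 13127
62484 = 4·13127 + 9976
13127 = 1·9976 + 3151
9976 = 3·3151 + 523
3151 = 6·523 + 13
523 = 40·13 + 3
13 = 4·3 + 1
3 = 3·1 + 0
gcd(489896, 3077471) = 1.
Back-substituting:
1 = 13 − 4·3
1 = −4·523 + 161·13
1 = 161·3151 − 970·523
1 = −970·9976 + 3071·3151
1 = 3071·13127 − 4041·9976
1 = −4041·62484 + 19235·13127
1 = 19235·75611 − 23276·62484
1 = −23276·138095 + 42511·75611
1 = 42511·489896 − 150809·138095
1 = −150809·3077471 + 947365·489896
So 1 = (-150809)·3077471 + (947365)·489896.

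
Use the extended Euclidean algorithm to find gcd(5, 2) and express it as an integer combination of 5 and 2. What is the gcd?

Repeated division:
5 = 2·2 + 1
2 = 2·1 + 0
gcd(5, 2) = 1.
Working backward:
1 = 5 − 2·2
So 1 = (1)·5 + (-2)·2.

1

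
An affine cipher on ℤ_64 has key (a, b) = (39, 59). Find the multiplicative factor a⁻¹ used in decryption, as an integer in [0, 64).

Run Euclid on (64, 39):
64 = 1*39 + 25
39 = 1*25 + 14
25 = 1*14 + 11
14 = 1*11 + 3
11 = 3*3 + 2
3 = 1*2 + 1
2 = 2*1 + 0
gcd = 1, so the inverse exists. Back-substitute:
1 = 3 − 2
1 = −11 + 4·3
1 = 4·14 − 5·11
1 = −5·25 + 9·14
1 = 9·39 − 14·25
1 = −14·64 + 23·39
So 39·23 ≡ 1 (mod 64).

23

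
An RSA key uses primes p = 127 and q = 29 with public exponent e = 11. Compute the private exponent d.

φ(n) = (p−1)(q−1) = 126·28 = 3528.
Need d with 11·d ≡ 1 (mod 3528). Apply the extended Euclidean algorithm:
3528 = 320·11 + 8
11 = 1·8 + 3
8 = 2·3 + 2
3 = 1·2 + 1
2 = 2·1 + 0
Back-substitute:
1 = 3 − 2
1 = −8 + 3·3
1 = 3·11 − 4·8
1 = −4·3528 + 1283·11
So 11·1283 ≡ 1 (mod 3528), hence d = 1283.

1283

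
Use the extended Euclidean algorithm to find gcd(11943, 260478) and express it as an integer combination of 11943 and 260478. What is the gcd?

9

Apply Euclid's algorithm to 260478 and 11943:
260478 = 21·11943 + 9675
11943 = 1·9675 + 2268
9675 = 4·2268 + 603
2268 = 3·603 + 459
603 = 1·459 + 144
459 = 3·144 + 27
144 = 5·27 + 9
27 = 3·9 + 0
gcd(11943, 260478) = 9.
Working backward:
9 = 144 − 5·27
9 = −5·459 + 16·144
9 = 16·603 − 21·459
9 = −21·2268 + 79·603
9 = 79·9675 − 337·2268
9 = −337·11943 + 416·9675
9 = 416·260478 − 9073·11943
So 9 = (416)·260478 + (-9073)·11943.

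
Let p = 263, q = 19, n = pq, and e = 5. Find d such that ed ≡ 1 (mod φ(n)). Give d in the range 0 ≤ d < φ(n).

3773

φ(n) = (p−1)(q−1) = 262·18 = 4716.
Need d with 5·d ≡ 1 (mod 4716). Apply the extended Euclidean algorithm:
4716 = 943*5 + 1
5 = 5*1 + 0
Back-substitute:
1 = 4716 − 943·5
So 5·(-943) ≡ 1 (mod 4716), hence d ≡ -943 ≡ 3773 (mod 4716).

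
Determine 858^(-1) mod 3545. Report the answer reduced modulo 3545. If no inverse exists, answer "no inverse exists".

847

gcd(3545, 858) by repeated division:
3545 = 4×858 + 113
858 = 7×113 + 67
113 = 1×67 + 46
67 = 1×46 + 21
46 = 2×21 + 4
21 = 5×4 + 1
4 = 4×1 + 0
Since gcd(858, 3545) = 1, back-substitute to write 1 as a combination:
1 = 21 − 5·4
1 = −5·46 + 11·21
1 = 11·67 − 16·46
1 = −16·113 + 27·67
1 = 27·858 − 205·113
1 = −205·3545 + 847·858
So 858·847 ≡ 1 (mod 3545).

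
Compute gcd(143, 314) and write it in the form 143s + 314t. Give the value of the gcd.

1

Euclidean algorithm:
314 = 2*143 + 28
143 = 5*28 + 3
28 = 9*3 + 1
3 = 3*1 + 0
gcd(143, 314) = 1.
Back-substituting:
1 = 28 − 9·3
1 = −9·143 + 46·28
1 = 46·314 − 101·143
So 1 = (46)·314 + (-101)·143.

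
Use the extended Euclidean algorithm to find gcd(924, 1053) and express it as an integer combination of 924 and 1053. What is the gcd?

3

Repeated division:
1053 = 1·924 + 129
924 = 7·129 + 21
129 = 6·21 + 3
21 = 7·3 + 0
gcd(924, 1053) = 3.
Working backward:
3 = 129 − 6·21
3 = −6·924 + 43·129
3 = 43·1053 − 49·924
So 3 = (43)·1053 + (-49)·924.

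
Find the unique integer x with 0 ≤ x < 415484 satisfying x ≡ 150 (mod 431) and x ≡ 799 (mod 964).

308315

Write x = 150 + 431·k. Then 431·k ≡ 799 − 150 ≡ 649 (mod 964).
Need 431⁻¹ mod 964. Extended Euclid on (964, 431):
964 = 2*431 + 102
431 = 4*102 + 23
102 = 4*23 + 10
23 = 2*10 + 3
10 = 3*3 + 1
3 = 3*1 + 0
Back-substitute:
1 = 10 − 3·3
1 = −3·23 + 7·10
1 = 7·102 − 31·23
1 = −31·431 + 131·102
1 = 131·964 − 293·431
431⁻¹ ≡ 671 (mod 964), so k ≡ 671·649 ≡ 715 (mod 964).
x = 150 + 431·715 = 308315.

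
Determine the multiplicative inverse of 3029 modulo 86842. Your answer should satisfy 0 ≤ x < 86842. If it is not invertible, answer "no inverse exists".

Extended Euclidean algorithm:
86842 = 28·3029 + 2030
3029 = 1·2030 + 999
2030 = 2·999 + 32
999 = 31·32 + 7
32 = 4·7 + 4
7 = 1·4 + 3
4 = 1·3 + 1
3 = 3·1 + 0
The gcd is 1. Working backward:
1 = 4 − 3
1 = −7 + 2·4
1 = 2·32 − 9·7
1 = −9·999 + 281·32
1 = 281·2030 − 571·999
1 = −571·3029 + 852·2030
1 = 852·86842 − 24427·3029
Hence 3029⁻¹ ≡ -24427 ≡ 62415 (mod 86842).

62415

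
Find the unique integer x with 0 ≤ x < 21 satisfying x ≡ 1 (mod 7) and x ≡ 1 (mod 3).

Write x = 1 + 7·k. Then 7·k ≡ 1 − 1 ≡ 0 (mod 3).
Need 7⁻¹ mod 3. Extended Euclid on (3, 1):
3 = 3·1 + 0
7⁻¹ ≡ 1 (mod 3), so k ≡ 1·0 ≡ 0 (mod 3).
x = 1 + 7·0 = 1.

1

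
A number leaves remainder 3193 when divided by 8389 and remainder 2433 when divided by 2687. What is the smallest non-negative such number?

19776066

Write x = 3193 + 8389·k. Then 8389·k ≡ 2433 − 3193 ≡ 1927 (mod 2687).
Need 8389⁻¹ mod 2687. Extended Euclid on (2687, 328):
2687 = 8·328 + 63
328 = 5·63 + 13
63 = 4·13 + 11
13 = 1·11 + 2
11 = 5·2 + 1
2 = 2·1 + 0
Back-substitute:
1 = 11 − 5·2
1 = −5·13 + 6·11
1 = 6·63 − 29·13
1 = −29·328 + 151·63
1 = 151·2687 − 1237·328
8389⁻¹ ≡ 1450 (mod 2687), so k ≡ 1450·1927 ≡ 2357 (mod 2687).
x = 3193 + 8389·2357 = 19776066.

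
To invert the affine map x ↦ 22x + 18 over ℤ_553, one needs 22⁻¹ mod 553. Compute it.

Extended Euclidean algorithm:
553 = 25·22 + 3
22 = 7·3 + 1
3 = 3·1 + 0
The gcd is 1. Working backward:
1 = 22 − 7·3
1 = −7·553 + 176·22
So 22·176 ≡ 1 (mod 553).

176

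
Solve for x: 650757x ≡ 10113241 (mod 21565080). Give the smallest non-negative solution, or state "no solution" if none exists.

gcd(650757, 21565080):
21565080 = 33*650757 + 90099
650757 = 7*90099 + 20064
90099 = 4*20064 + 9843
20064 = 2*9843 + 378
9843 = 26*378 + 15
378 = 25*15 + 3
15 = 5*3 + 0
gcd = 3, but 3 ∤ 10113241, so the congruence has no solution.

no solution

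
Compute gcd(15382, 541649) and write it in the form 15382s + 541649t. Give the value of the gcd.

Apply Euclid's algorithm to 541649 and 15382:
541649 = 35·15382 + 3279
15382 = 4·3279 + 2266
3279 = 1·2266 + 1013
2266 = 2·1013 + 240
1013 = 4·240 + 53
240 = 4·53 + 28
53 = 1·28 + 25
28 = 1·25 + 3
25 = 8·3 + 1
3 = 3·1 + 0
gcd(15382, 541649) = 1.
Express as a combination:
1 = 25 − 8·3
1 = −8·28 + 9·25
1 = 9·53 − 17·28
1 = −17·240 + 77·53
1 = 77·1013 − 325·240
1 = −325·2266 + 727·1013
1 = 727·3279 − 1052·2266
1 = −1052·15382 + 4935·3279
1 = 4935·541649 − 173777·15382
So 1 = (4935)·541649 + (-173777)·15382.

1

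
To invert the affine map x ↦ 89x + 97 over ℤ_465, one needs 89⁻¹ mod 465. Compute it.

Apply the Euclidean algorithm to 465 and 89:
465 = 5×89 + 20
89 = 4×20 + 9
20 = 2×9 + 2
9 = 4×2 + 1
2 = 2×1 + 0
Since gcd(89, 465) = 1, back-substitute to write 1 as a combination:
1 = 9 − 4·2
1 = −4·20 + 9·9
1 = 9·89 − 40·20
1 = −40·465 + 209·89
So 89·209 ≡ 1 (mod 465).

209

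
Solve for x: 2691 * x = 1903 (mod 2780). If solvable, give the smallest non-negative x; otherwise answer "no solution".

First find gcd(2691, 2780):
2780 = 1×2691 + 89
2691 = 30×89 + 21
89 = 4×21 + 5
21 = 4×5 + 1
5 = 5×1 + 0
gcd = 1, so a unique solution mod 2780 exists.
Back-substitute for the Bézout coefficients:
1 = 21 − 4·5
1 = −4·89 + 17·21
1 = 17·2691 − 514·89
1 = −514·2780 + 531·2691
So 2691·(531) ≡ 1 (mod 2780), giving 2691⁻¹ ≡ 531.
x ≡ 2691⁻¹·1903 ≡ 531·1903 ≡ 1353 (mod 2780).

1353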